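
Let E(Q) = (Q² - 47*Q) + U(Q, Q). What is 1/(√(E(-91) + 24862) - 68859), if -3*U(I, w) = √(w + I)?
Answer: 3/(-206577 + √3*√(112260 - I*√182)) ≈ -1.4563e-5 + 2.4652e-12*I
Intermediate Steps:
U(I, w) = -√(I + w)/3 (U(I, w) = -√(w + I)/3 = -√(I + w)/3)
E(Q) = Q² - 47*Q - √2*√Q/3 (E(Q) = (Q² - 47*Q) - √(Q + Q)/3 = (Q² - 47*Q) - √2*√Q/3 = Q² - 47*Q - √2*√Q/3)
1/(√(E(-91) + 24862) - 68859) = 1/(√(((-91)² - 47*(-91) - √2*√(-91)/3) + 24862) - 68859) = 1/(√((8281 + 4277 - √2*I*√91/3) + 24862) - 68859) = 1/(√((8281 + 4277 - I*√182/3) + 24862) - 68859) = 1/(√((12558 - I*√182/3) + 24862) - 68859) = 1/(√(37420 - I*√182/3) - 68859) = 1/(-68859 + √(37420 - I*√182/3))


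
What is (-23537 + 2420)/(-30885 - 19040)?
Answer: 21117/49925 ≈ 0.42297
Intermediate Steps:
(-23537 + 2420)/(-30885 - 19040) = -21117/(-49925) = -21117*(-1/49925) = 21117/49925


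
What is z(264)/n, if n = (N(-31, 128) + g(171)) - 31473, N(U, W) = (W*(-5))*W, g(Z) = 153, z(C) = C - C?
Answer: 0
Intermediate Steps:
z(C) = 0
N(U, W) = -5*W² (N(U, W) = (-5*W)*W = -5*W²)
n = -113240 (n = (-5*128² + 153) - 31473 = (-5*16384 + 153) - 31473 = (-81920 + 153) - 31473 = -81767 - 31473 = -113240)
z(264)/n = 0/(-113240) = 0*(-1/113240) = 0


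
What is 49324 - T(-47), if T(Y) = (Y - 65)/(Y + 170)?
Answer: 6066964/123 ≈ 49325.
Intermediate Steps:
T(Y) = (-65 + Y)/(170 + Y)
49324 - T(-47) = 49324 - (-65 - 47)/(170 - 47) = 49324 - (-112)/123 = 49324 - 1*(-112/123) = 49324 + 112/123 = 6066964/123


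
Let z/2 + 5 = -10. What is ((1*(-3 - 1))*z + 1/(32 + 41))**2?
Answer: 76755121/5329 ≈ 14403.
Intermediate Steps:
z = -30 (z = -10 + 2*(-10) = -10 - 20 = -30)
((1*(-3 - 1))*z + 1/(32 + 41))**2 = ((1*(-3 - 1))*(-30) + 1/(32 + 41))**2 = ((1*(-4))*(-30) + 1/73)**2 = (-4*(-30) + 1/73)**2 = (120 + 1/73)**2 = (8761/73)**2 = 76755121/5329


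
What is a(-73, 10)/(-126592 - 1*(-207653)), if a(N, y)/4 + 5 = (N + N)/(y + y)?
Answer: -246/405305 ≈ -0.00060695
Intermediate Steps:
a(N, y) = -20 + 4*N/y (a(N, y) = -20 + 4*((N + N)/(y + y)) = -20 + 4*((2*N)/((2*y))) = -20 + 4*((2*N)*(1/(2*y))) = -20 + 4*(N/y) = -20 + 4*N/y)
a(-73, 10)/(-126592 - 1*(-207653)) = (-20 + 4*(-73)/10)/(-126592 - 1*(-207653)) = (-20 + 4*(-73)*(1/10))/(-126592 + 207653) = (-20 - 146/5)/81061 = -246/5*1/81061 = -246/405305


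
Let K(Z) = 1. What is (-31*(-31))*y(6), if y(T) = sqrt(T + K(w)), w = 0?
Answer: 961*sqrt(7) ≈ 2542.6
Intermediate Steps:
y(T) = sqrt(1 + T) (y(T) = sqrt(T + 1) = sqrt(1 + T))
(-31*(-31))*y(6) = (-31*(-31))*sqrt(1 + 6) = 961*sqrt(7)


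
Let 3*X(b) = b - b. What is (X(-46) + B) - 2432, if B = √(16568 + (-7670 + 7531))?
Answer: -2432 + √16429 ≈ -2303.8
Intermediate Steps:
B = √16429 (B = √(16568 - 139) = √16429 ≈ 128.18)
X(b) = 0 (X(b) = (b - b)/3 = (⅓)*0 = 0)
(X(-46) + B) - 2432 = (0 + √16429) - 2432 = √16429 - 2432 = -2432 + √16429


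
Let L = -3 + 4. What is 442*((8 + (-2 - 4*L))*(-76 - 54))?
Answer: -114920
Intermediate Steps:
L = 1
442*((8 + (-2 - 4*L))*(-76 - 54)) = 442*((8 + (-2 - 4*1))*(-76 - 54)) = 442*((8 + (-2 - 4))*(-130)) = 442*((8 - 6)*(-130)) = 442*(2*(-130)) = 442*(-260) = -114920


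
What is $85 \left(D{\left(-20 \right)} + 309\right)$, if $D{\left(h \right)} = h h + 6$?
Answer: $60775$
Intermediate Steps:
$D{\left(h \right)} = 6 + h^{2}$ ($D{\left(h \right)} = h^{2} + 6 = 6 + h^{2}$)
$85 \left(D{\left(-20 \right)} + 309\right) = 85 \left(\left(6 + \left(-20\right)^{2}\right) + 309\right) = 85 \left(\left(6 + 400\right) + 309\right) = 85 \left(406 + 309\right) = 85 \cdot 715 = 60775$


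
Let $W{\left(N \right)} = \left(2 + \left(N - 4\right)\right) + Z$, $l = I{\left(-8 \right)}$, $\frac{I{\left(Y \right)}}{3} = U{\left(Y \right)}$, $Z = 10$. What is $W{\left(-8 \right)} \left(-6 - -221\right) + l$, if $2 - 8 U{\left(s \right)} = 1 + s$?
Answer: $\frac{27}{8} \approx 3.375$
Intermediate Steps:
$U{\left(s \right)} = \frac{1}{8} - \frac{s}{8}$ ($U{\left(s \right)} = \frac{1}{4} - \frac{1 + s}{8} = \frac{1}{4} - \left(\frac{1}{8} + \frac{s}{8}\right) = \frac{1}{8} - \frac{s}{8}$)
$I{\left(Y \right)} = \frac{3}{8} - \frac{3 Y}{8}$ ($I{\left(Y \right)} = 3 \left(\frac{1}{8} - \frac{Y}{8}\right) = \frac{3}{8} - \frac{3 Y}{8}$)
$l = \frac{27}{8}$ ($l = \frac{3}{8} - -3 = \frac{3}{8} + 3 = \frac{27}{8} \approx 3.375$)
$W{\left(N \right)} = 8 + N$ ($W{\left(N \right)} = \left(2 + \left(N - 4\right)\right) + 10 = \left(2 + \left(-4 + N\right)\right) + 10 = \left(-2 + N\right) + 10 = 8 + N$)
$W{\left(-8 \right)} \left(-6 - -221\right) + l = \left(8 - 8\right) \left(-6 - -221\right) + \frac{27}{8} = 0 \left(-6 + 221\right) + \frac{27}{8} = 0 \cdot 215 + \frac{27}{8} = 0 + \frac{27}{8} = \frac{27}{8}$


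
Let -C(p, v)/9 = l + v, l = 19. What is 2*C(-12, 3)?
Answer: -396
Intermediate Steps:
C(p, v) = -171 - 9*v (C(p, v) = -9*(19 + v) = -171 - 9*v)
2*C(-12, 3) = 2*(-171 - 9*3) = 2*(-171 - 27) = 2*(-198) = -396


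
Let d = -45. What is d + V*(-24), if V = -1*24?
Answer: 531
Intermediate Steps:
V = -24
d + V*(-24) = -45 - 24*(-24) = -45 + 576 = 531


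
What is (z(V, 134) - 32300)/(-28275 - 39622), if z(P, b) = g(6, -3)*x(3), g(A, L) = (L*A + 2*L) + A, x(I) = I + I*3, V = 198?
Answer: 32516/67897 ≈ 0.47890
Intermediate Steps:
x(I) = 4*I (x(I) = I + 3*I = 4*I)
g(A, L) = A + 2*L + A*L (g(A, L) = (A*L + 2*L) + A = (2*L + A*L) + A = A + 2*L + A*L)
z(P, b) = -216 (z(P, b) = (6 + 2*(-3) + 6*(-3))*(4*3) = (6 - 6 - 18)*12 = -18*12 = -216)
(z(V, 134) - 32300)/(-28275 - 39622) = (-216 - 32300)/(-28275 - 39622) = -32516/(-67897) = -32516*(-1/67897) = 32516/67897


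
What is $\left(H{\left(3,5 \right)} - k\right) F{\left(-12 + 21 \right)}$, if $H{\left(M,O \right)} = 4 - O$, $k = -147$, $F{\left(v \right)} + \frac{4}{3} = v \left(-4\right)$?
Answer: $- \frac{16352}{3} \approx -5450.7$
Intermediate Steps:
$F{\left(v \right)} = - \frac{4}{3} - 4 v$ ($F{\left(v \right)} = - \frac{4}{3} + v \left(-4\right) = - \frac{4}{3} - 4 v$)
$\left(H{\left(3,5 \right)} - k\right) F{\left(-12 + 21 \right)} = \left(\left(4 - 5\right) - -147\right) \left(- \frac{4}{3} - 4 \left(-12 + 21\right)\right) = \left(\left(4 - 5\right) + 147\right) \left(- \frac{4}{3} - 36\right) = \left(-1 + 147\right) \left(- \frac{4}{3} - 36\right) = 146 \left(- \frac{112}{3}\right) = - \frac{16352}{3}$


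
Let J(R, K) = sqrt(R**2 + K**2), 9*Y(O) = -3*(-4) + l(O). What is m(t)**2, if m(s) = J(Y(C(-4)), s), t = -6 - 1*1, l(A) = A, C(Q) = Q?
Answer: 4033/81 ≈ 49.790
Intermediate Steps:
Y(O) = 4/3 + O/9 (Y(O) = (-3*(-4) + O)/9 = (12 + O)/9 = 4/3 + O/9)
J(R, K) = sqrt(K**2 + R**2)
t = -7 (t = -6 - 1 = -7)
m(s) = sqrt(64/81 + s**2) (m(s) = sqrt(s**2 + (4/3 + (1/9)*(-4))**2) = sqrt(s**2 + (4/3 - 4/9)**2) = sqrt(s**2 + (8/9)**2) = sqrt(s**2 + 64/81) = sqrt(64/81 + s**2))
m(t)**2 = (sqrt(64 + 81*(-7)**2)/9)**2 = (sqrt(64 + 81*49)/9)**2 = (sqrt(64 + 3969)/9)**2 = (sqrt(4033)/9)**2 = 4033/81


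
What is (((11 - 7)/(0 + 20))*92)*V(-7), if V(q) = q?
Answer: -644/5 ≈ -128.80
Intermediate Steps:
(((11 - 7)/(0 + 20))*92)*V(-7) = (((11 - 7)/(0 + 20))*92)*(-7) = ((4/20)*92)*(-7) = ((4*(1/20))*92)*(-7) = ((1/5)*92)*(-7) = (92/5)*(-7) = -644/5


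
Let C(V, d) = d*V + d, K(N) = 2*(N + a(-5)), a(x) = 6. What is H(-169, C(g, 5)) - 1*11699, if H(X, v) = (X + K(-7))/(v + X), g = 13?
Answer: -128670/11 ≈ -11697.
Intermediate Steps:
K(N) = 12 + 2*N (K(N) = 2*(N + 6) = 2*(6 + N) = 12 + 2*N)
C(V, d) = d + V*d (C(V, d) = V*d + d = d + V*d)
H(X, v) = (-2 + X)/(X + v) (H(X, v) = (X + (12 + 2*(-7)))/(v + X) = (X + (12 - 14))/(X + v) = (X - 2)/(X + v) = (-2 + X)/(X + v))
H(-169, C(g, 5)) - 1*11699 = (-2 - 169)/(-169 + 5*(1 + 13)) - 1*11699 = -171/(-169 + 5*14) - 11699 = -171/(-169 + 70) - 11699 = -171/(-99) - 11699 = -1/99*(-171) - 11699 = 19/11 - 11699 = -128670/11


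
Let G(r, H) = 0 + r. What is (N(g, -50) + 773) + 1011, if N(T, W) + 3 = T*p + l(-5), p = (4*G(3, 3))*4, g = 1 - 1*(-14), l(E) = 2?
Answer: 2503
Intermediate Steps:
G(r, H) = r
g = 15 (g = 1 + 14 = 15)
p = 48 (p = (4*3)*4 = 12*4 = 48)
N(T, W) = -1 + 48*T (N(T, W) = -3 + (T*48 + 2) = -3 + (48*T + 2) = -3 + (2 + 48*T) = -1 + 48*T)
(N(g, -50) + 773) + 1011 = ((-1 + 48*15) + 773) + 1011 = ((-1 + 720) + 773) + 1011 = (719 + 773) + 1011 = 1492 + 1011 = 2503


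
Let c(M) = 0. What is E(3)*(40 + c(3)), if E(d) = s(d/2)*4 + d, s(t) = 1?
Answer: 280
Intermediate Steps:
E(d) = 4 + d (E(d) = 1*4 + d = 4 + d)
E(3)*(40 + c(3)) = (4 + 3)*(40 + 0) = 7*40 = 280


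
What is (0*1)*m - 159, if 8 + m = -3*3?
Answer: -159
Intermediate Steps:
m = -17 (m = -8 - 3*3 = -8 - 9 = -17)
(0*1)*m - 159 = (0*1)*(-17) - 159 = 0*(-17) - 159 = 0 - 159 = -159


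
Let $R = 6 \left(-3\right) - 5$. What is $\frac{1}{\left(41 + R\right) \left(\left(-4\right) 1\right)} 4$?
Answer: $- \frac{1}{18} \approx -0.055556$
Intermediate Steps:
$R = -23$ ($R = -18 - 5 = -23$)
$\frac{1}{\left(41 + R\right) \left(\left(-4\right) 1\right)} 4 = \frac{1}{\left(41 - 23\right) \left(\left(-4\right) 1\right)} 4 = \frac{1}{18 \left(-4\right)} 4 = \frac{1}{18} \left(- \frac{1}{4}\right) 4 = \left(- \frac{1}{72}\right) 4 = - \frac{1}{18}$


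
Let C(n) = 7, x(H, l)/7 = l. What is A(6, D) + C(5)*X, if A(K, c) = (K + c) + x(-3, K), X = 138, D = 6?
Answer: 1020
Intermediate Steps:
x(H, l) = 7*l
A(K, c) = c + 8*K (A(K, c) = (K + c) + 7*K = c + 8*K)
A(6, D) + C(5)*X = (6 + 8*6) + 7*138 = (6 + 48) + 966 = 54 + 966 = 1020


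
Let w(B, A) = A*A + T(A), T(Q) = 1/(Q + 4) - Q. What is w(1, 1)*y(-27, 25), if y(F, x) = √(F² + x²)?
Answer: √1354/5 ≈ 7.3593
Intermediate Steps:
T(Q) = 1/(4 + Q) - Q
w(B, A) = A² + (1 - A² - 4*A)/(4 + A) (w(B, A) = A*A + (1 - A² - 4*A)/(4 + A) = A² + (1 - A² - 4*A)/(4 + A))
w(1, 1)*y(-27, 25) = ((1 + 1³ - 4*1 + 3*1²)/(4 + 1))*√((-27)² + 25²) = ((1 + 1 - 4 + 3*1)/5)*√(729 + 625) = ((1 + 1 - 4 + 3)/5)*√1354 = ((⅕)*1)*√1354 = √1354/5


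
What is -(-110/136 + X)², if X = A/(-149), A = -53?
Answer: -21077281/102657424 ≈ -0.20532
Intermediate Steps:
X = 53/149 (X = -53/(-149) = -53*(-1/149) = 53/149 ≈ 0.35570)
-(-110/136 + X)² = -(-110/136 + 53/149)² = -(-110*1/136 + 53/149)² = -(-55/68 + 53/149)² = -(-4591/10132)² = -1*21077281/102657424 = -21077281/102657424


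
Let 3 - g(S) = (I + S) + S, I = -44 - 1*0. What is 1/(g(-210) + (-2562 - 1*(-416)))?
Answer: -1/1679 ≈ -0.00059559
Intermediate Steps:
I = -44 (I = -44 + 0 = -44)
g(S) = 47 - 2*S (g(S) = 3 - ((-44 + S) + S) = 3 - (-44 + 2*S) = 3 + (44 - 2*S) = 47 - 2*S)
1/(g(-210) + (-2562 - 1*(-416))) = 1/((47 - 2*(-210)) + (-2562 - 1*(-416))) = 1/((47 + 420) + (-2562 + 416)) = 1/(467 - 2146) = 1/(-1679) = -1/1679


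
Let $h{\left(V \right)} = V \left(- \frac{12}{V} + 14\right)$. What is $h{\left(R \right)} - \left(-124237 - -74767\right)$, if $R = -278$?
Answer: $45566$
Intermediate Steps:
$h{\left(V \right)} = V \left(14 - \frac{12}{V}\right)$
$h{\left(R \right)} - \left(-124237 - -74767\right) = \left(-12 + 14 \left(-278\right)\right) - \left(-124237 - -74767\right) = \left(-12 - 3892\right) - \left(-124237 + 74767\right) = -3904 - -49470 = -3904 + 49470 = 45566$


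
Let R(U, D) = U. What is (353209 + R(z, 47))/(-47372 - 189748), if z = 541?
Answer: -35375/23712 ≈ -1.4919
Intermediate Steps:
(353209 + R(z, 47))/(-47372 - 189748) = (353209 + 541)/(-47372 - 189748) = 353750/(-237120) = 353750*(-1/237120) = -35375/23712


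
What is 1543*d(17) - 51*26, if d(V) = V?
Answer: 24905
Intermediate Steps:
1543*d(17) - 51*26 = 1543*17 - 51*26 = 26231 - 1326 = 24905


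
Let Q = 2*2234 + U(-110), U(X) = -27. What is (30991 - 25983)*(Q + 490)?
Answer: 24694448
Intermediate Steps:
Q = 4441 (Q = 2*2234 - 27 = 4468 - 27 = 4441)
(30991 - 25983)*(Q + 490) = (30991 - 25983)*(4441 + 490) = 5008*4931 = 24694448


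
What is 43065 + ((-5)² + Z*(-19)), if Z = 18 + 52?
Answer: 41760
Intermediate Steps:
Z = 70
43065 + ((-5)² + Z*(-19)) = 43065 + ((-5)² + 70*(-19)) = 43065 + (25 - 1330) = 43065 - 1305 = 41760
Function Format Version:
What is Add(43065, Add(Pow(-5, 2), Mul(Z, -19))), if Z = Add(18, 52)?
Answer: 41760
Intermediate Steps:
Z = 70
Add(43065, Add(Pow(-5, 2), Mul(Z, -19))) = Add(43065, Add(Pow(-5, 2), Mul(70, -19))) = Add(43065, Add(25, -1330)) = Add(43065, -1305) = 41760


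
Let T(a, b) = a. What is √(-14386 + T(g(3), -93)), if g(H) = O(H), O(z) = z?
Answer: I*√14383 ≈ 119.93*I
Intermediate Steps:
g(H) = H
√(-14386 + T(g(3), -93)) = √(-14386 + 3) = √(-14383) = I*√14383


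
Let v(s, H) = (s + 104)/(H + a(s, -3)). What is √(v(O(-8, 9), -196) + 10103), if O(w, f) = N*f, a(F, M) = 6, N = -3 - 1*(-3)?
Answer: 3*√10130515/95 ≈ 100.51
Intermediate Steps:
N = 0 (N = -3 + 3 = 0)
O(w, f) = 0 (O(w, f) = 0*f = 0)
v(s, H) = (104 + s)/(6 + H) (v(s, H) = (s + 104)/(H + 6) = (104 + s)/(6 + H))
√(v(O(-8, 9), -196) + 10103) = √((104 + 0)/(6 - 196) + 10103) = √(104/(-190) + 10103) = √(-1/190*104 + 10103) = √(-52/95 + 10103) = √(959733/95) = 3*√10130515/95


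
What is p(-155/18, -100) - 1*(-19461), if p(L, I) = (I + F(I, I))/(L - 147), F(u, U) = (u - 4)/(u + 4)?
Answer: 109024083/5602 ≈ 19462.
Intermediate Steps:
F(u, U) = (-4 + u)/(4 + u)
p(L, I) = (I + (-4 + I)/(4 + I))/(-147 + L) (p(L, I) = (I + (-4 + I)/(4 + I))/(L - 147) = (I + (-4 + I)/(4 + I))/(-147 + L))
p(-155/18, -100) - 1*(-19461) = (-4 - 100 - 100*(4 - 100))/((-147 - 155/18)*(4 - 100)) - 1*(-19461) = (-4 - 100 - 100*(-96))/(-147 - 155*1/18*(-96)) + 19461 = -1/96*(-4 - 100 + 9600)/(-147 - 155/18) + 19461 = -1/96*9496/(-2801/18) + 19461 = -18/2801*(-1/96)*9496 + 19461 = 3561/5602 + 19461 = 109024083/5602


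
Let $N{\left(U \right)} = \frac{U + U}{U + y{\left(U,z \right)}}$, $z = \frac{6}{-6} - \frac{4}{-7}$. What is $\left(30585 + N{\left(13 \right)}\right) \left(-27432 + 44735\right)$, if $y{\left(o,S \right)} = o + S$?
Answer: $\frac{94732142791}{179} \approx 5.2923 \cdot 10^{8}$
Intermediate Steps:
$z = - \frac{3}{7}$ ($z = 6 \left(- \frac{1}{6}\right) - - \frac{4}{7} = -1 + \frac{4}{7} = - \frac{3}{7} \approx -0.42857$)
$y{\left(o,S \right)} = S + o$
$N{\left(U \right)} = \frac{2 U}{- \frac{3}{7} + 2 U}$ ($N{\left(U \right)} = \frac{U + U}{U + \left(- \frac{3}{7} + U\right)} = \frac{2 U}{- \frac{3}{7} + 2 U}$)
$\left(30585 + N{\left(13 \right)}\right) \left(-27432 + 44735\right) = \left(30585 + 14 \cdot 13 \frac{1}{-3 + 14 \cdot 13}\right) \left(-27432 + 44735\right) = \left(30585 + 14 \cdot 13 \frac{1}{-3 + 182}\right) 17303 = \left(30585 + 14 \cdot 13 \cdot \frac{1}{179}\right) 17303 = \left(30585 + \frac{182}{179}\right) 17303 = \frac{5474897}{179} \cdot 17303 = \frac{94732142791}{179}$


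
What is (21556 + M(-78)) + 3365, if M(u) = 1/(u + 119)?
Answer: 1021762/41 ≈ 24921.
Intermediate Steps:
M(u) = 1/(119 + u)
(21556 + M(-78)) + 3365 = (21556 + 1/(119 - 78)) + 3365 = (21556 + 1/41) + 3365 = 883797/41 + 3365 = 1021762/41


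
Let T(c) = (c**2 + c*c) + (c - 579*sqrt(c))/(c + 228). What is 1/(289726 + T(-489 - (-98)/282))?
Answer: 102409008976890451464336/78577446873267220188746853361 - 21026936389041720*I*sqrt(97149)/78577446873267220188746853361 ≈ 1.3033e-6 - 8.3406e-11*I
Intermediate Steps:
T(c) = 2*c**2 + (c - 579*sqrt(c))/(228 + c) (T(c) = (c**2 + c**2) + (c - 579*sqrt(c))/(228 + c) = 2*c**2 + (c - 579*sqrt(c))/(228 + c))
1/(289726 + T(-489 - (-98)/282)) = 1/(289726 + ((-489 - (-98)/282) - 579*sqrt(-489 - (-98)/282) + 2*(-489 - (-98)/282)**3 + 456*(-489 - (-98)/282)**2)/(228 + (-489 - (-98)/282))) = 1/(289726 + ((-489 - 1*(-49/141)) - 579*sqrt(-489 - 1*(-49/141)) + 2*(-489 - 1*(-49/141))**3 + 456*(-489 - 1*(-49/141))**2)/(228 + (-489 - 1*(-49/141)))) = 1/(289726 + ((-489 + 49/141) - 579*sqrt(-489 + 49/141) + 2*(-489 + 49/141)**3 + 456*(-489 + 49/141)**2)/(228 + (-489 + 49/141))) = 1/(289726 + (-68900/141 - 1930*I*sqrt(97149)/47 + 2*(-68900/141)**3 + 456*(-68900/141)**2)/(228 - 68900/141)) = 1/(289726 + (-68900/141 - 1930*I*sqrt(97149)/47 + 2*(-327082769000000/2803221) + 456*(4747210000/19881))/(-36752/141)) = 1/(289726 - 141*(-68900/141 - 1930*I*sqrt(97149)/47 - 654165538000000/2803221 + 721575920000/6627)/36752) = 1/(289726 - 141*(-348940293640900/2803221 - 1930*I*sqrt(97149)/47)/36752) = 1/(289726 + (87235073410225/182666628 + 2895*I*sqrt(97149)/18376)) = 1/(140158344874153/182666628 + 2895*I*sqrt(97149)/18376)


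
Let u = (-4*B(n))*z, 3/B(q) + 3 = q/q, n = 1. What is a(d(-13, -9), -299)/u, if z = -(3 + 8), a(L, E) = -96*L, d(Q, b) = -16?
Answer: -256/11 ≈ -23.273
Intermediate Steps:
z = -11 (z = -1*11 = -11)
B(q) = -3/2 (B(q) = 3/(-3 + q/q) = 3/(-3 + 1) = 3/(-2) = 3*(-½) = -3/2)
u = -66 (u = -4*(-3/2)*(-11) = 6*(-11) = -66)
a(d(-13, -9), -299)/u = -96*(-16)/(-66) = 1536*(-1/66) = -256/11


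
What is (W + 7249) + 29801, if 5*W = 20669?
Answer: 205919/5 ≈ 41184.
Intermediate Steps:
W = 20669/5 (W = (⅕)*20669 = 20669/5 ≈ 4133.8)
(W + 7249) + 29801 = (20669/5 + 7249) + 29801 = 56914/5 + 29801 = 205919/5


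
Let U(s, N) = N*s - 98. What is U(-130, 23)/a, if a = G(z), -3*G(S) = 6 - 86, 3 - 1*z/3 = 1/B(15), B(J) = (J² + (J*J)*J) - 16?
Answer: -579/5 ≈ -115.80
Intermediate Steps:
U(s, N) = -98 + N*s
B(J) = -16 + J² + J³ (B(J) = (J² + J²*J) - 16 = (J² + J³) - 16 = -16 + J² + J³)
z = 32253/3584 (z = 9 - 3/(-16 + 15² + 15³) = 9 - 3/(-16 + 225 + 3375) = 9 - 3/3584 = 32253/3584 ≈ 8.9992)
G(S) = 80/3 (G(S) = -(6 - 86)/3 = -⅓*(-80) = 80/3)
a = 80/3 ≈ 26.667
U(-130, 23)/a = (-98 + 23*(-130))/(80/3) = (-98 - 2990)*(3/80) = -3088*3/80 = -579/5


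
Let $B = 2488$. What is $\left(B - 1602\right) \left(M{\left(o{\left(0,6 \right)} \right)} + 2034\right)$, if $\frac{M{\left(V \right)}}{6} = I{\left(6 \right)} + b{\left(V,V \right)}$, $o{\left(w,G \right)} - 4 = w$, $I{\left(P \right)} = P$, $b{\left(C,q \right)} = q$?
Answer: $1855284$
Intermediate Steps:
$o{\left(w,G \right)} = 4 + w$
$M{\left(V \right)} = 36 + 6 V$ ($M{\left(V \right)} = 6 \left(6 + V\right) = 36 + 6 V$)
$\left(B - 1602\right) \left(M{\left(o{\left(0,6 \right)} \right)} + 2034\right) = \left(2488 - 1602\right) \left(\left(36 + 6 \left(4 + 0\right)\right) + 2034\right) = 886 \left(\left(36 + 6 \cdot 4\right) + 2034\right) = 886 \left(\left(36 + 24\right) + 2034\right) = 886 \left(60 + 2034\right) = 886 \cdot 2094 = 1855284$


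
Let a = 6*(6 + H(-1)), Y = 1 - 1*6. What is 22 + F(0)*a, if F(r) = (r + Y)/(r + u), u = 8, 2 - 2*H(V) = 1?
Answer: -19/8 ≈ -2.3750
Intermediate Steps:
H(V) = ½ (H(V) = 1 - ½*1 = 1 - ½ = ½)
Y = -5 (Y = 1 - 6 = -5)
F(r) = (-5 + r)/(8 + r) (F(r) = (r - 5)/(r + 8) = (-5 + r)/(8 + r))
a = 39 (a = 6*(6 + ½) = 6*(13/2) = 39)
22 + F(0)*a = 22 + ((-5 + 0)/(8 + 0))*39 = 22 + (-5/8)*39 = 22 + ((⅛)*(-5))*39 = 22 - 5/8*39 = 22 - 195/8 = -19/8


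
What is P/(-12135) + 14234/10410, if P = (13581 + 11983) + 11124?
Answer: -2324361/1403615 ≈ -1.6560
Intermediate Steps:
P = 36688 (P = 25564 + 11124 = 36688)
P/(-12135) + 14234/10410 = 36688/(-12135) + 14234/10410 = 36688*(-1/12135) + 14234*(1/10410) = -36688/12135 + 7117/5205 = -2324361/1403615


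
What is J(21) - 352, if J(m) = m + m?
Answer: -310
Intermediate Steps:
J(m) = 2*m
J(21) - 352 = 2*21 - 352 = 42 - 352 = -310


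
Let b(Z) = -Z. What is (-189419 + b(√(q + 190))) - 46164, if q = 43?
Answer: -235583 - √233 ≈ -2.3560e+5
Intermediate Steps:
(-189419 + b(√(q + 190))) - 46164 = (-189419 - √(43 + 190)) - 46164 = (-189419 - √233) - 46164 = -235583 - √233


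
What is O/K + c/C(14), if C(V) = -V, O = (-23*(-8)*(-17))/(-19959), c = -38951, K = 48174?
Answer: 2675112577097/961504866 ≈ 2782.2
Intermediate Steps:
O = 3128/19959 (O = (184*(-17))*(-1/19959) = -3128*(-1/19959) = 3128/19959 ≈ 0.15672)
O/K + c/C(14) = (3128/19959)/48174 - 38951/((-1*14)) = (3128/19959)*(1/48174) - 38951/(-14) = 1564/480752433 - 38951*(-1/14) = 1564/480752433 + 38951/14 = 2675112577097/961504866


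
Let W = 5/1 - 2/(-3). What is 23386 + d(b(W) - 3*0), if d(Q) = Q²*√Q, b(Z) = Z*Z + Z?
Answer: 23386 + 231200*√85/243 ≈ 32158.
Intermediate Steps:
W = 17/3 (W = 5*1 - 2*(-⅓) = 5 + ⅔ = 17/3 ≈ 5.6667)
b(Z) = Z + Z² (b(Z) = Z² + Z = Z + Z²)
d(Q) = Q^(5/2)
23386 + d(b(W) - 3*0) = 23386 + (17*(1 + 17/3)/3 - 3*0)^(5/2) = 23386 + ((17/3)*(20/3) - 1*0)^(5/2) = 23386 + (340/9 + 0)^(5/2) = 23386 + (340/9)^(5/2) = 23386 + 231200*√85/243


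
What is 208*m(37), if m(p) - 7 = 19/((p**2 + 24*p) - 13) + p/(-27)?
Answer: 5921084/5049 ≈ 1172.7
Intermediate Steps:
m(p) = 7 + 19/(-13 + p**2 + 24*p) - p/27 (m(p) = 7 + (19/((p**2 + 24*p) - 13) + p/(-27)) = 7 + (19/(-13 + p**2 + 24*p) + p*(-1/27)) = 7 + (19/(-13 + p**2 + 24*p) - p/27) = 7 + 19/(-13 + p**2 + 24*p) - p/27)
208*m(37) = 208*((-1944 - 1*37**3 + 165*37**2 + 4549*37)/(27*(-13 + 37**2 + 24*37))) = 208*((-1944 - 1*50653 + 165*1369 + 168313)/(27*(-13 + 1369 + 888))) = 208*((1/27)*(-1944 - 50653 + 225885 + 168313)/2244) = 208*((1/27)*(1/2244)*341601) = 208*(113867/20196) = 5921084/5049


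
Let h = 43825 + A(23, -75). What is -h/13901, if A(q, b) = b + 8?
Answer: -43758/13901 ≈ -3.1478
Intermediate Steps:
A(q, b) = 8 + b
h = 43758 (h = 43825 + (8 - 75) = 43825 - 67 = 43758)
-h/13901 = -43758/13901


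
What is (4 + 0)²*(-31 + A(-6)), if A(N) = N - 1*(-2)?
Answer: -560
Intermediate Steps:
A(N) = 2 + N (A(N) = N + 2 = 2 + N)
(4 + 0)²*(-31 + A(-6)) = (4 + 0)²*(-31 + (2 - 6)) = 4²*(-31 - 4) = 16*(-35) = -560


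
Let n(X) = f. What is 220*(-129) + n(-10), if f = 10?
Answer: -28370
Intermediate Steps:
n(X) = 10
220*(-129) + n(-10) = 220*(-129) + 10 = -28380 + 10 = -28370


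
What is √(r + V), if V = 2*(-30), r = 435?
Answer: 5*√15 ≈ 19.365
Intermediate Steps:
V = -60
√(r + V) = √(435 - 60) = √375 = 5*√15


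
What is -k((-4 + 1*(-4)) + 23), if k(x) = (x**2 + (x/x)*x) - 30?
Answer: -210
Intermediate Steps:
k(x) = -30 + x + x**2 (k(x) = (x**2 + 1*x) - 30 = (x**2 + x) - 30 = (x + x**2) - 30 = -30 + x + x**2)
-k((-4 + 1*(-4)) + 23) = -(-30 + ((-4 + 1*(-4)) + 23) + ((-4 + 1*(-4)) + 23)**2) = -(-30 + ((-4 - 4) + 23) + ((-4 - 4) + 23)**2) = -(-30 + (-8 + 23) + (-8 + 23)**2) = -(-30 + 15 + 15**2) = -(-30 + 15 + 225) = -1*210 = -210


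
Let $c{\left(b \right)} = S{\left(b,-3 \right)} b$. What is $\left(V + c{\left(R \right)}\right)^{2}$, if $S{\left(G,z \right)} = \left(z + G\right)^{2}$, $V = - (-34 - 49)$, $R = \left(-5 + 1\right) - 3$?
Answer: $380689$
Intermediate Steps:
$R = -7$ ($R = -4 - 3 = -7$)
$V = 83$ ($V = \left(-1\right) \left(-83\right) = 83$)
$S{\left(G,z \right)} = \left(G + z\right)^{2}$
$c{\left(b \right)} = b \left(-3 + b\right)^{2}$ ($c{\left(b \right)} = \left(b - 3\right)^{2} b = \left(-3 + b\right)^{2} b = b \left(-3 + b\right)^{2}$)
$\left(V + c{\left(R \right)}\right)^{2} = \left(83 - 7 \left(-3 - 7\right)^{2}\right)^{2} = \left(83 - 7 \left(-10\right)^{2}\right)^{2} = \left(83 - 700\right)^{2} = \left(-617\right)^{2} = 380689$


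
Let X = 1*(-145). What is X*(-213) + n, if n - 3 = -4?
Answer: 30884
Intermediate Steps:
n = -1 (n = 3 - 4 = -1)
X = -145
X*(-213) + n = -145*(-213) - 1 = 30885 - 1 = 30884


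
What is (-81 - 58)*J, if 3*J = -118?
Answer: 16402/3 ≈ 5467.3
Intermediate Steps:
J = -118/3 (J = (⅓)*(-118) = -118/3 ≈ -39.333)
(-81 - 58)*J = (-81 - 58)*(-118/3) = -139*(-118/3) = 16402/3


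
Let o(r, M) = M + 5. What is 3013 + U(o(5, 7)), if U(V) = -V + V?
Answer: 3013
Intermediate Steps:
o(r, M) = 5 + M
U(V) = 0
3013 + U(o(5, 7)) = 3013 + 0 = 3013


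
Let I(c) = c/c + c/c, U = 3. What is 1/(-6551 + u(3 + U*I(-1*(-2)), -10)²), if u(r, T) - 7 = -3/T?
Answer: -100/649771 ≈ -0.00015390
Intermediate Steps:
I(c) = 2 (I(c) = 1 + 1 = 2)
u(r, T) = 7 - 3/T
1/(-6551 + u(3 + U*I(-1*(-2)), -10)²) = 1/(-6551 + (7 - 3/(-10))²) = 1/(-6551 + (7 - 3*(-⅒))²) = 1/(-6551 + (7 + 3/10)²) = 1/(-6551 + (73/10)²) = 1/(-6551 + 5329/100) = 1/(-649771/100) = -100/649771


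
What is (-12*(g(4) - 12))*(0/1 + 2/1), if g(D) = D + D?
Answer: 96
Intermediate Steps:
g(D) = 2*D
(-12*(g(4) - 12))*(0/1 + 2/1) = (-12*(2*4 - 12))*(0/1 + 2/1) = (-12*(8 - 12))*(0*1 + 2*1) = (-12*(-4))*(0 + 2) = 48*2 = 96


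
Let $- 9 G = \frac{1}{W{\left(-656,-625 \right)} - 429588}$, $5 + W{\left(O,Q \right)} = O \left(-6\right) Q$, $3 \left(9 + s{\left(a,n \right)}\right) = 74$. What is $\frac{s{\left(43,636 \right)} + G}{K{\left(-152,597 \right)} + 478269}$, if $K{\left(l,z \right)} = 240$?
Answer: $\frac{407432614}{12444266311533} \approx 3.2741 \cdot 10^{-5}$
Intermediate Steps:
$s{\left(a,n \right)} = \frac{47}{3}$ ($s{\left(a,n \right)} = -9 + \frac{1}{3} \cdot 74 = -9 + \frac{74}{3} = \frac{47}{3}$)
$W{\left(O,Q \right)} = -5 - 6 O Q$ ($W{\left(O,Q \right)} = -5 + O \left(-6\right) Q = -5 + - 6 O Q = -5 - 6 O Q$)
$G = \frac{1}{26006337}$ ($G = - \frac{1}{9 \left(\left(-5 - \left(-3936\right) \left(-625\right)\right) - 429588\right)} = - \frac{1}{9 \left(\left(-5 - 2460000\right) - 429588\right)} = - \frac{1}{9 \left(-2460005 - 429588\right)} = - \frac{1}{9 \left(-2889593\right)} = \left(- \frac{1}{9}\right) \left(- \frac{1}{2889593}\right) = \frac{1}{26006337} \approx 3.8452 \cdot 10^{-8}$)
$\frac{s{\left(43,636 \right)} + G}{K{\left(-152,597 \right)} + 478269} = \frac{\frac{47}{3} + \frac{1}{26006337}}{240 + 478269} = \frac{407432614}{26006337 \cdot 478509} = \frac{407432614}{26006337} \cdot \frac{1}{478509} = \frac{407432614}{12444266311533}$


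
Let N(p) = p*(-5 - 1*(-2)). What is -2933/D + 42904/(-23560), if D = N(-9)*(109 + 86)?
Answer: -237896/100035 ≈ -2.3781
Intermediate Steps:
N(p) = -3*p (N(p) = p*(-5 + 2) = p*(-3) = -3*p)
D = 5265 (D = (-3*(-9))*(109 + 86) = 27*195 = 5265)
-2933/D + 42904/(-23560) = -2933/5265 + 42904/(-23560) = -2933*1/5265 + 42904*(-1/23560) = -2933/5265 - 173/95 = -237896/100035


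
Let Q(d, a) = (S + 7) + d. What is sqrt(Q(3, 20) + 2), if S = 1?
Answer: sqrt(13) ≈ 3.6056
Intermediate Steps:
Q(d, a) = 8 + d (Q(d, a) = (1 + 7) + d = 8 + d)
sqrt(Q(3, 20) + 2) = sqrt((8 + 3) + 2) = sqrt(11 + 2) = sqrt(13)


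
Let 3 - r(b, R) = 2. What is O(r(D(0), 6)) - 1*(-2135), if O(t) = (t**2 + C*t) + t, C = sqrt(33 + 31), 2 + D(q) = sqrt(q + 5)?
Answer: 2145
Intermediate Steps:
D(q) = -2 + sqrt(5 + q) (D(q) = -2 + sqrt(q + 5) = -2 + sqrt(5 + q))
C = 8 (C = sqrt(64) = 8)
r(b, R) = 1 (r(b, R) = 3 - 1*2 = 3 - 2 = 1)
O(t) = t**2 + 9*t (O(t) = (t**2 + 8*t) + t = t**2 + 9*t)
O(r(D(0), 6)) - 1*(-2135) = 1*(9 + 1) - 1*(-2135) = 1*10 + 2135 = 10 + 2135 = 2145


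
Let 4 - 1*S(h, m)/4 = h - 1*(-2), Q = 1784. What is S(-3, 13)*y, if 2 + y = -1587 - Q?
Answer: -67460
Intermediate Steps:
S(h, m) = 8 - 4*h (S(h, m) = 16 - 4*(h - 1*(-2)) = 16 - 4*(h + 2) = 16 - 4*(2 + h) = 16 + (-8 - 4*h) = 8 - 4*h)
y = -3373 (y = -2 + (-1587 - 1*1784) = -2 + (-1587 - 1784) = -2 - 3371 = -3373)
S(-3, 13)*y = (8 - 4*(-3))*(-3373) = (8 + 12)*(-3373) = 20*(-3373) = -67460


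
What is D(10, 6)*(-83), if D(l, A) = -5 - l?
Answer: 1245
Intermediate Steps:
D(10, 6)*(-83) = (-5 - 1*10)*(-83) = (-5 - 10)*(-83) = -15*(-83) = 1245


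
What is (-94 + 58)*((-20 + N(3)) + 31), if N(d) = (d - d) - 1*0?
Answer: -396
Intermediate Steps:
N(d) = 0 (N(d) = 0 + 0 = 0)
(-94 + 58)*((-20 + N(3)) + 31) = (-94 + 58)*((-20 + 0) + 31) = -36*(-20 + 31) = -36*11 = -396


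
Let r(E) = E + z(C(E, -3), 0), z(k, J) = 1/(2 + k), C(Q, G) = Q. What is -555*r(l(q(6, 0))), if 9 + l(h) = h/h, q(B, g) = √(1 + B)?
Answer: 9065/2 ≈ 4532.5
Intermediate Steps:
l(h) = -8 (l(h) = -9 + h/h = -9 + 1 = -8)
r(E) = E + 1/(2 + E)
-555*r(l(q(6, 0))) = -555*(1 - 8*(2 - 8))/(2 - 8) = -555*(1 - 8*(-6))/(-6) = -(-185)*(1 + 48)/2 = -(-185)*49/2 = -555*(-49/6) = 9065/2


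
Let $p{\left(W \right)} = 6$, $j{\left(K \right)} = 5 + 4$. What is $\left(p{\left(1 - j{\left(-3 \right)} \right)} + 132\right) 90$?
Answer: $12420$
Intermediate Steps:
$j{\left(K \right)} = 9$
$\left(p{\left(1 - j{\left(-3 \right)} \right)} + 132\right) 90 = \left(6 + 132\right) 90 = 138 \cdot 90 = 12420$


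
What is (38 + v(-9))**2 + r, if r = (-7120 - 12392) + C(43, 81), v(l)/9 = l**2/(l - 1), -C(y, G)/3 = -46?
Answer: -1815599/100 ≈ -18156.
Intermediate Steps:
C(y, G) = 138 (C(y, G) = -3*(-46) = 138)
v(l) = 9*l**2/(-1 + l) (v(l) = 9*(l**2/(l - 1)) = 9*(l**2/(-1 + l)) = 9*l**2/(-1 + l))
r = -19374 (r = (-7120 - 12392) + 138 = -19512 + 138 = -19374)
(38 + v(-9))**2 + r = (38 + 9*(-9)**2/(-1 - 9))**2 - 19374 = (38 + 9*81/(-10))**2 - 19374 = (38 + 9*81*(-1/10))**2 - 19374 = (38 - 729/10)**2 - 19374 = (-349/10)**2 - 19374 = 121801/100 - 19374 = -1815599/100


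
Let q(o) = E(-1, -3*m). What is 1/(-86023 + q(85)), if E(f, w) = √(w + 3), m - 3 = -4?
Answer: -86023/7399956523 - √6/7399956523 ≈ -1.1625e-5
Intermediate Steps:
m = -1 (m = 3 - 4 = -1)
E(f, w) = √(3 + w)
q(o) = √6 (q(o) = √(3 - 3*(-1)) = √(3 + 3) = √6)
1/(-86023 + q(85)) = 1/(-86023 + √6)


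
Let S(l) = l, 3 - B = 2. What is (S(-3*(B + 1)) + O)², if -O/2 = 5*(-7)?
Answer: 4096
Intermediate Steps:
B = 1 (B = 3 - 1*2 = 3 - 2 = 1)
O = 70 (O = -10*(-7) = -2*(-35) = 70)
(S(-3*(B + 1)) + O)² = (-3*(1 + 1) + 70)² = (-3*2 + 70)² = (-1*6 + 70)² = (-6 + 70)² = 64² = 4096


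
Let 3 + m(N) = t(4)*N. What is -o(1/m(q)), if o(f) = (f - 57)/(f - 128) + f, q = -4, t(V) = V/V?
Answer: -1903/6279 ≈ -0.30307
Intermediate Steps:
t(V) = 1
m(N) = -3 + N (m(N) = -3 + 1*N = -3 + N)
o(f) = f + (-57 + f)/(-128 + f) (o(f) = (-57 + f)/(-128 + f) + f = f + (-57 + f)/(-128 + f))
-o(1/m(q)) = -(-57 + (1/(-3 - 4))² - 127/(-3 - 4))/(-128 + 1/(-3 - 4)) = -(-57 + (1/(-7))² - 127/(-7))/(-128 + 1/(-7)) = -(-57 + (-⅐)² - 127*(-⅐))/(-128 - ⅐) = -(-57 + 1/49 + 127/7)/(-897/7) = -(-7)*(-1903)/(897*49) = -1*1903/6279 = -1903/6279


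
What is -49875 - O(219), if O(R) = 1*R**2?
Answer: -97836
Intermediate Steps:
O(R) = R**2
-49875 - O(219) = -49875 - 1*219**2 = -49875 - 1*47961 = -49875 - 47961 = -97836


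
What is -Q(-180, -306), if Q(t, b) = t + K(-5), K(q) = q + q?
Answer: 190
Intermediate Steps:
K(q) = 2*q
Q(t, b) = -10 + t (Q(t, b) = t + 2*(-5) = t - 10 = -10 + t)
-Q(-180, -306) = -(-10 - 180) = -1*(-190) = 190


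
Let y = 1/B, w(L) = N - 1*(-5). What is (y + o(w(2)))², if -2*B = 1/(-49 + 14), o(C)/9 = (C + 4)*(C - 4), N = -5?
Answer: 5476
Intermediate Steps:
w(L) = 0 (w(L) = -5 - 1*(-5) = -5 + 5 = 0)
o(C) = 9*(-4 + C)*(4 + C) (o(C) = 9*((C + 4)*(C - 4)) = 9*((4 + C)*(-4 + C)) = 9*((-4 + C)*(4 + C)) = 9*(-4 + C)*(4 + C))
B = 1/70 (B = -1/(2*(-49 + 14)) = -½/(-35) = -½*(-1/35) = 1/70 ≈ 0.014286)
y = 70 (y = 1/(1/70) = 70)
(y + o(w(2)))² = (70 + (-144 + 9*0²))² = (70 + (-144 + 9*0))² = (70 + (-144 + 0))² = (70 - 144)² = (-74)² = 5476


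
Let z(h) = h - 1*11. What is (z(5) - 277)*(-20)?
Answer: 5660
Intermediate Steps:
z(h) = -11 + h (z(h) = h - 11 = -11 + h)
(z(5) - 277)*(-20) = ((-11 + 5) - 277)*(-20) = (-6 - 277)*(-20) = -283*(-20) = 5660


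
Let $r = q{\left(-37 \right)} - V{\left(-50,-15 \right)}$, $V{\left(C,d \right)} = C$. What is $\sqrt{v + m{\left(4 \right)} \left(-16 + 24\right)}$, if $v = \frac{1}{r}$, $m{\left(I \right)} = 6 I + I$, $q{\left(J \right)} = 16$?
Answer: $\frac{\sqrt{975810}}{66} \approx 14.967$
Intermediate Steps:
$m{\left(I \right)} = 7 I$
$r = 66$ ($r = 16 - -50 = 16 + 50 = 66$)
$v = \frac{1}{66} \approx 0.015152$
$\sqrt{v + m{\left(4 \right)} \left(-16 + 24\right)} = \sqrt{\frac{1}{66} + 7 \cdot 4 \left(-16 + 24\right)} = \sqrt{\frac{1}{66} + 28 \cdot 8} = \sqrt{\frac{1}{66} + 224} = \sqrt{\frac{14785}{66}} = \frac{\sqrt{975810}}{66}$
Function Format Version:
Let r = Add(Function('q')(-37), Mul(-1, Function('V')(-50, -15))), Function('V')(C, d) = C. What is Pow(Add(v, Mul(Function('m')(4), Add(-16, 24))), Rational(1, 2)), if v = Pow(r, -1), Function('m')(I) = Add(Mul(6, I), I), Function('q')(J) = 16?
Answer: Mul(Rational(1, 66), Pow(975810, Rational(1, 2))) ≈ 14.967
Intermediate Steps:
Function('m')(I) = Mul(7, I)
r = 66 (r = Add(16, Mul(-1, -50)) = Add(16, 50) = 66)
v = Rational(1, 66) (v = Pow(66, -1) = Rational(1, 66) ≈ 0.015152)
Pow(Add(v, Mul(Function('m')(4), Add(-16, 24))), Rational(1, 2)) = Pow(Add(Rational(1, 66), Mul(Mul(7, 4), Add(-16, 24))), Rational(1, 2)) = Pow(Add(Rational(1, 66), Mul(28, 8)), Rational(1, 2)) = Pow(Add(Rational(1, 66), 224), Rational(1, 2)) = Pow(Rational(14785, 66), Rational(1, 2)) = Mul(Rational(1, 66), Pow(975810, Rational(1, 2)))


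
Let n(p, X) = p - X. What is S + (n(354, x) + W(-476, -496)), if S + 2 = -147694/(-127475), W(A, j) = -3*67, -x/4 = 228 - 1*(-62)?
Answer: 167267419/127475 ≈ 1312.2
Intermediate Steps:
x = -1160 (x = -4*(228 - 1*(-62)) = -4*(228 + 62) = -4*290 = -1160)
W(A, j) = -201
S = -107256/127475 (S = -2 - 147694/(-127475) = -2 - 147694*(-1/127475) = -2 + 147694/127475 = -107256/127475 ≈ -0.84139)
S + (n(354, x) + W(-476, -496)) = -107256/127475 + ((354 - 1*(-1160)) - 201) = -107256/127475 + ((354 + 1160) - 201) = -107256/127475 + (1514 - 201) = -107256/127475 + 1313 = 167267419/127475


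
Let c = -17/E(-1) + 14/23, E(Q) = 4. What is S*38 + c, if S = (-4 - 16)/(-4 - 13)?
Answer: 64225/1564 ≈ 41.065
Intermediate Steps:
S = 20/17 (S = -20/(-17) = -20*(-1/17) = 20/17 ≈ 1.1765)
c = -335/92 (c = -17/4 + 14/23 = -335/92 ≈ -3.6413)
S*38 + c = (20/17)*38 - 335/92 = 760/17 - 335/92 = 64225/1564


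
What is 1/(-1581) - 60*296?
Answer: -28078561/1581 ≈ -17760.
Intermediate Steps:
1/(-1581) - 60*296 = -1/1581 - 17760 = -28078561/1581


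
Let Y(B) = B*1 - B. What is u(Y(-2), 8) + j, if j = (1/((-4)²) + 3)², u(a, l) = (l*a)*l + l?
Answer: 4449/256 ≈ 17.379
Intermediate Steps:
Y(B) = 0 (Y(B) = B - B = 0)
u(a, l) = l + a*l² (u(a, l) = (a*l)*l + l = a*l² + l = l + a*l²)
j = 2401/256 (j = (1/16 + 3)² = (49/16)² = 2401/256 ≈ 9.3789)
u(Y(-2), 8) + j = 8*(1 + 0*8) + 2401/256 = 8*(1 + 0) + 2401/256 = 8*1 + 2401/256 = 8 + 2401/256 = 4449/256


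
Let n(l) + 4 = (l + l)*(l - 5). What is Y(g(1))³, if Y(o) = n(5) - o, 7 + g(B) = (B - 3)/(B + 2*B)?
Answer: 1331/27 ≈ 49.296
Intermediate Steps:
n(l) = -4 + 2*l*(-5 + l) (n(l) = -4 + (l + l)*(l - 5) = -4 + (2*l)*(-5 + l) = -4 + 2*l*(-5 + l))
g(B) = -7 + (-3 + B)/(3*B) (g(B) = -7 + (B - 3)/(B + 2*B) = -7 + (-3 + B)/((3*B)) = -7 + (-3 + B)*(1/(3*B)) = -7 + (-3 + B)/(3*B))
Y(o) = -4 - o (Y(o) = (-4 - 10*5 + 2*5²) - o = (-4 - 50 + 2*25) - o = (-4 - 50 + 50) - o = -4 - o)
Y(g(1))³ = (-4 - (-20/3 - 1/1))³ = (-4 - (-20/3 - 1*1))³ = (-4 - (-20/3 - 1))³ = (-4 - 1*(-23/3))³ = (-4 + 23/3)³ = (11/3)³ = 1331/27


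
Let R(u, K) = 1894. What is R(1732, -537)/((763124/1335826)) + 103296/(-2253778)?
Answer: 712762777129091/214989010309 ≈ 3315.3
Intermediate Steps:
R(1732, -537)/((763124/1335826)) + 103296/(-2253778) = 1894/((763124/1335826)) + 103296/(-2253778) = 1894/((763124*(1/1335826))) + 103296*(-1/2253778) = 1894/(381562/667913) - 51648/1126889 = 1894*(667913/381562) - 51648/1126889 = 632513611/190781 - 51648/1126889 = 712762777129091/214989010309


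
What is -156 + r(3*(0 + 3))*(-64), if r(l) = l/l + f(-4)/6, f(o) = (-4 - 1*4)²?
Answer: -2708/3 ≈ -902.67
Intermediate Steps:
f(o) = 64 (f(o) = (-4 - 4)² = (-8)² = 64)
r(l) = 35/3 (r(l) = l/l + 64/6 = 1 + 64*(⅙) = 1 + 32/3 = 35/3)
-156 + r(3*(0 + 3))*(-64) = -156 + (35/3)*(-64) = -156 - 2240/3 = -2708/3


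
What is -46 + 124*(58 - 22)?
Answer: 4418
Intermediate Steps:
-46 + 124*(58 - 22) = -46 + 124*36 = -46 + 4464 = 4418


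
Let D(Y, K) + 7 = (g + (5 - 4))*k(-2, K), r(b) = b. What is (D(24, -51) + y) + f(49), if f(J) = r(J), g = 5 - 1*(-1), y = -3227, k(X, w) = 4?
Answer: -3157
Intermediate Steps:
g = 6 (g = 5 + 1 = 6)
D(Y, K) = 21 (D(Y, K) = -7 + (6 + (5 - 4))*4 = -7 + (6 + 1)*4 = -7 + 7*4 = -7 + 28 = 21)
f(J) = J
(D(24, -51) + y) + f(49) = (21 - 3227) + 49 = -3206 + 49 = -3157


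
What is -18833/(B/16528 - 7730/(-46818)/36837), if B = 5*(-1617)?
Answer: 268415089109725392/6971771756585 ≈ 38500.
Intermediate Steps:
B = -8085
-18833/(B/16528 - 7730/(-46818)/36837) = -18833/(-8085/16528 - 7730/(-46818)/36837) = -18833/(-8085*1/16528 - 7730*(-1/46818)*(1/36837)) = -18833/(-8085/16528 + (3865/23409)*(1/36837)) = -18833/(-8085/16528 + 3865/862317333) = -18833/(-6971771756585/14252380879824) = -18833*(-14252380879824/6971771756585) = 268415089109725392/6971771756585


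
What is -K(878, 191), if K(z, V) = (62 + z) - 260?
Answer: -680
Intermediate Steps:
K(z, V) = -198 + z
-K(878, 191) = -(-198 + 878) = -1*680 = -680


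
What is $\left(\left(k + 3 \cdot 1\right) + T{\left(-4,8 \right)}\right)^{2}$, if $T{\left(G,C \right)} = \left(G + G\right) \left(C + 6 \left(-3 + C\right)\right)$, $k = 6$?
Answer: $87025$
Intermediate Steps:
$T{\left(G,C \right)} = 2 G \left(-18 + 7 C\right)$ ($T{\left(G,C \right)} = 2 G \left(C + \left(-18 + 6 C\right)\right) = 2 G \left(-18 + 7 C\right)$)
$\left(\left(k + 3 \cdot 1\right) + T{\left(-4,8 \right)}\right)^{2} = \left(\left(6 + 3 \cdot 1\right) + 2 \left(-4\right) \left(-18 + 7 \cdot 8\right)\right)^{2} = \left(\left(6 + 3\right) + 2 \left(-4\right) \left(-18 + 56\right)\right)^{2} = \left(9 + 2 \left(-4\right) 38\right)^{2} = \left(9 - 304\right)^{2} = \left(-295\right)^{2} = 87025$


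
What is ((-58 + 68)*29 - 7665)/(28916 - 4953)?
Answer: -7375/23963 ≈ -0.30777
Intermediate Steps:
((-58 + 68)*29 - 7665)/(28916 - 4953) = (10*29 - 7665)/23963 = (290 - 7665)*(1/23963) = -7375*1/23963 = -7375/23963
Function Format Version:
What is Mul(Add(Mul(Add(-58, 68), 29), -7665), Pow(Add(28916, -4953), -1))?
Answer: Rational(-7375, 23963) ≈ -0.30777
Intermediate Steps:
Mul(Add(Mul(Add(-58, 68), 29), -7665), Pow(Add(28916, -4953), -1)) = Mul(Add(Mul(10, 29), -7665), Pow(23963, -1)) = Mul(Add(290, -7665), Rational(1, 23963)) = Mul(-7375, Rational(1, 23963)) = Rational(-7375, 23963)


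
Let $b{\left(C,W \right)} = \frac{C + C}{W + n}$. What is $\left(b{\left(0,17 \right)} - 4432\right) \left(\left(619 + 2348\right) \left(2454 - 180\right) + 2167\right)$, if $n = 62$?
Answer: $-29912122000$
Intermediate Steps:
$b{\left(C,W \right)} = \frac{2 C}{62 + W}$ ($b{\left(C,W \right)} = \frac{C + C}{W + 62} = \frac{2 C}{62 + W}$)
$\left(b{\left(0,17 \right)} - 4432\right) \left(\left(619 + 2348\right) \left(2454 - 180\right) + 2167\right) = \left(2 \cdot 0 \frac{1}{62 + 17} - 4432\right) \left(\left(619 + 2348\right) \left(2454 - 180\right) + 2167\right) = \left(2 \cdot 0 \cdot \frac{1}{79} - 4432\right) \left(2967 \cdot 2274 + 2167\right) = \left(2 \cdot 0 \cdot \frac{1}{79} - 4432\right) \left(6746958 + 2167\right) = \left(0 - 4432\right) 6749125 = \left(-4432\right) 6749125 = -29912122000$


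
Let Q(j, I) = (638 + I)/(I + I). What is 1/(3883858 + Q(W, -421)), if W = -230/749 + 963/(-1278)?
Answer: 842/3270208219 ≈ 2.5748e-7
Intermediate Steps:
W = -112803/106358 (W = -230*1/749 + 963*(-1/1278) = -230/749 - 107/142 = -112803/106358 ≈ -1.0606)
Q(j, I) = (638 + I)/(2*I) (Q(j, I) = (638 + I)/((2*I)) = (638 + I)*(1/(2*I)) = (638 + I)/(2*I))
1/(3883858 + Q(W, -421)) = 1/(3883858 + (½)*(638 - 421)/(-421)) = 1/(3883858 + (½)*(-1/421)*217) = 1/(3883858 - 217/842) = 1/(3270208219/842) = 842/3270208219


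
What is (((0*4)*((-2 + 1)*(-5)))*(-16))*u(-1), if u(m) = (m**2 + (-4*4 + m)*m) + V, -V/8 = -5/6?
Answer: 0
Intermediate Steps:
V = 20/3 (V = -(-40)/6 = -8*(-5/6) = 20/3 ≈ 6.6667)
u(m) = 20/3 + m**2 + m*(-16 + m) (u(m) = (m**2 + (-4*4 + m)*m) + 20/3 = (m**2 + (-16 + m)*m) + 20/3 = (m**2 + m*(-16 + m)) + 20/3 = 20/3 + m**2 + m*(-16 + m))
(((0*4)*((-2 + 1)*(-5)))*(-16))*u(-1) = (((0*4)*((-2 + 1)*(-5)))*(-16))*(20/3 - 16*(-1) + 2*(-1)**2) = ((0*(-1*(-5)))*(-16))*(20/3 + 16 + 2*1) = ((0*5)*(-16))*(20/3 + 16 + 2) = (0*(-16))*(74/3) = 0*(74/3) = 0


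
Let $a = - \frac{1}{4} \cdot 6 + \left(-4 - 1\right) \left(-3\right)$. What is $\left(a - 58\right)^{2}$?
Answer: $\frac{7921}{4} \approx 1980.3$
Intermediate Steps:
$a = \frac{27}{2}$ ($a = \left(-1\right) \frac{1}{4} \cdot 6 - -15 = \left(- \frac{1}{4}\right) 6 + 15 = - \frac{3}{2} + 15 = \frac{27}{2} \approx 13.5$)
$\left(a - 58\right)^{2} = \left(\frac{27}{2} - 58\right)^{2} = \left(- \frac{89}{2}\right)^{2} = \frac{7921}{4}$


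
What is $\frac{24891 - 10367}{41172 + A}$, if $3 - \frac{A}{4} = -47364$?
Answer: $\frac{3631}{57660} \approx 0.062973$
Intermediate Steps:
$A = 189468$ ($A = 12 - -189456 = 12 + 189456 = 189468$)
$\frac{24891 - 10367}{41172 + A} = \frac{24891 - 10367}{41172 + 189468} = \frac{14524}{230640} = 14524 \cdot \frac{1}{230640} = \frac{3631}{57660}$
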